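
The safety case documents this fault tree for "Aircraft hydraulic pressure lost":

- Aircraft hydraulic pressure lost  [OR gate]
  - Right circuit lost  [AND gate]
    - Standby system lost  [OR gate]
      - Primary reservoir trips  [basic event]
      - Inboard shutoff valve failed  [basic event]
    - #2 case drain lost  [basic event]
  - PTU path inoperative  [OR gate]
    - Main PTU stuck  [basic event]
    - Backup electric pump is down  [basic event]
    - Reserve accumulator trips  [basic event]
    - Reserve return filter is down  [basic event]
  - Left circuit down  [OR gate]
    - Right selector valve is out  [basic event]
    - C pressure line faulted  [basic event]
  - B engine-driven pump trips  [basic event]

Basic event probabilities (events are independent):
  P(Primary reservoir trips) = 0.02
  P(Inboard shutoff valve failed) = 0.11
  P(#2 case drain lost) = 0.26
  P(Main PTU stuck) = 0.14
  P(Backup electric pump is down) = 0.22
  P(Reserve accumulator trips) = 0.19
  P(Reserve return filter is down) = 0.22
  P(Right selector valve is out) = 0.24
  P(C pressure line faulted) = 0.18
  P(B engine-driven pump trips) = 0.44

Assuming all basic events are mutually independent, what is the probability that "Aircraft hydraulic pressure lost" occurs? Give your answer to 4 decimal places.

0.8570

P(Standby system lost) [OR] = 1 − (1−0.02) × (1−0.11) = 0.127800
P(Right circuit lost) [AND] = 0.127800 × 0.26 = 0.033228
P(PTU path inoperative) [OR] = 1 − (1−0.14) × (1−0.22) × (1−0.19) × (1−0.22) = 0.576189
P(Left circuit down) [OR] = 1 − (1−0.24) × (1−0.18) = 0.376800
P(Aircraft hydraulic pressure lost) [OR] = 1 − (1−0.033228) × (1−0.576189) × (1−0.376800) × (1−0.44) = 0.857008
Rounded to 4 decimal places: P(Aircraft hydraulic pressure lost) ≈ 0.8570.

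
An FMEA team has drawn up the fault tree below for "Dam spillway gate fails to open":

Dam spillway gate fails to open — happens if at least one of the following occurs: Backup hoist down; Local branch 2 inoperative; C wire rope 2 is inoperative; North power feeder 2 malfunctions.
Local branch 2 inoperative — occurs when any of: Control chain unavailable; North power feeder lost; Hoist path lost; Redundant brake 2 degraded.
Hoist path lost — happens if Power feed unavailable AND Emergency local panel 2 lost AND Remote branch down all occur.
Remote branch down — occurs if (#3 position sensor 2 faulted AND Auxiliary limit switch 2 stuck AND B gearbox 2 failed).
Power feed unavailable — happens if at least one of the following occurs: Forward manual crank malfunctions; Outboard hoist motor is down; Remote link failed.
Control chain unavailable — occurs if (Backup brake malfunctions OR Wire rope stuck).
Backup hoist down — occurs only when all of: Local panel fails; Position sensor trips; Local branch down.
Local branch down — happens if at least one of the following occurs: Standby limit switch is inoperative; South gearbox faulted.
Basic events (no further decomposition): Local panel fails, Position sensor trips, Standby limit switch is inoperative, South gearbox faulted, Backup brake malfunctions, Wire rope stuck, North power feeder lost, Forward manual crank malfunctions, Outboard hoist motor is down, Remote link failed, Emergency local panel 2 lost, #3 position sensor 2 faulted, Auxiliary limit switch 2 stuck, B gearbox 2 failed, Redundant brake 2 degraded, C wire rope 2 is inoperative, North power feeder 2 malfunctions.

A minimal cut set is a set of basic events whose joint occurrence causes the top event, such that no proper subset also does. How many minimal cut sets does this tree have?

11

Local branch down [OR]: union of children's cut sets → 2 cut set(s).
Backup hoist down [AND]: one cut set from each child combined → 1 × 1 × 2 = 2 cut set(s).
Control chain unavailable [OR]: union of children's cut sets → 2 cut set(s).
Power feed unavailable [OR]: union of children's cut sets → 3 cut set(s).
Remote branch down [AND]: one cut set from each child combined → 1 × 1 × 1 = 1 cut set(s).
Hoist path lost [AND]: one cut set from each child combined → 3 × 1 × 1 = 3 cut set(s).
Local branch 2 inoperative [OR]: union of children's cut sets → 7 cut set(s).
Dam spillway gate fails to open [OR]: union of children's cut sets → 11 cut set(s).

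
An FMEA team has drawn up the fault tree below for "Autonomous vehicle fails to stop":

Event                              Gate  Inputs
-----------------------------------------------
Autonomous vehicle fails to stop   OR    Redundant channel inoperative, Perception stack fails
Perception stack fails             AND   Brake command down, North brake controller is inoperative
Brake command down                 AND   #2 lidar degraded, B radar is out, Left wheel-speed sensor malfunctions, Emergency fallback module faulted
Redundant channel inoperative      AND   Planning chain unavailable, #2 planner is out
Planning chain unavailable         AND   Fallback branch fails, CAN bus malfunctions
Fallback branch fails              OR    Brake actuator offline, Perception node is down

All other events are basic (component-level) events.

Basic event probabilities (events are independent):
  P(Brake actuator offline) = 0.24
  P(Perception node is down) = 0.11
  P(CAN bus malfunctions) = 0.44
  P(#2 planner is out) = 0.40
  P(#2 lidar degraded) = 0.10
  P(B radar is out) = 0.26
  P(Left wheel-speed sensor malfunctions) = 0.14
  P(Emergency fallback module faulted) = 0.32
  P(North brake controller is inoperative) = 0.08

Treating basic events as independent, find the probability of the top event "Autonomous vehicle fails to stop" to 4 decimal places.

P(Fallback branch fails) [OR] = 1 − (1−0.24) × (1−0.11) = 0.323600
P(Planning chain unavailable) [AND] = 0.323600 × 0.44 = 0.142384
P(Redundant channel inoperative) [AND] = 0.142384 × 0.40 = 0.056954
P(Brake command down) [AND] = 0.10 × 0.26 × 0.14 × 0.32 = 0.001165
P(Perception stack fails) [AND] = 0.001165 × 0.08 = 0.000093
P(Autonomous vehicle fails to stop) [OR] = 1 − (1−0.056954) × (1−0.000093) = 0.057042
Rounded to 4 decimal places: P(Autonomous vehicle fails to stop) ≈ 0.0570.

0.0570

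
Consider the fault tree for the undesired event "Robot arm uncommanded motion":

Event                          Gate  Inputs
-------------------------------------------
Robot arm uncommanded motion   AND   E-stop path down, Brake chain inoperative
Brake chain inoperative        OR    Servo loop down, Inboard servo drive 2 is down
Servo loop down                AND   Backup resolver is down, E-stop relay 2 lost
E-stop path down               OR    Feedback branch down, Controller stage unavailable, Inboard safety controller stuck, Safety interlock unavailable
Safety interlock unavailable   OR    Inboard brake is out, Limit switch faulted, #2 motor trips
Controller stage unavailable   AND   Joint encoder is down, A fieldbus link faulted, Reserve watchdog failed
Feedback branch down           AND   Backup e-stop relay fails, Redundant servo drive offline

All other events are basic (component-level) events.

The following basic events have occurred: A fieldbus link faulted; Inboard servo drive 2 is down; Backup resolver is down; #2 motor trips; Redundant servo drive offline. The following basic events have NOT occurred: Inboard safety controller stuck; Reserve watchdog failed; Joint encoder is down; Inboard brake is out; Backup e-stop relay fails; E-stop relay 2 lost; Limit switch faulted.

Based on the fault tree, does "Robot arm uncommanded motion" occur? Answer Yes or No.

Yes

Feedback branch down [AND]: Backup e-stop relay fails=not, Redundant servo drive offline=occurs → not all inputs occur → does not occur.
Controller stage unavailable [AND]: Joint encoder is down=not, A fieldbus link faulted=occurs, Reserve watchdog failed=not → not all inputs occur → does not occur.
Safety interlock unavailable [OR]: Inboard brake is out=not, Limit switch faulted=not, #2 motor trips=occurs → at least one input occurs → occurs.
E-stop path down [OR]: Feedback branch down=not, Controller stage unavailable=not, Inboard safety controller stuck=not, Safety interlock unavailable=occurs → at least one input occurs → occurs.
Servo loop down [AND]: Backup resolver is down=occurs, E-stop relay 2 lost=not → not all inputs occur → does not occur.
Brake chain inoperative [OR]: Servo loop down=not, Inboard servo drive 2 is down=occurs → at least one input occurs → occurs.
Robot arm uncommanded motion [AND]: E-stop path down=occurs, Brake chain inoperative=occurs → all inputs occur → occurs.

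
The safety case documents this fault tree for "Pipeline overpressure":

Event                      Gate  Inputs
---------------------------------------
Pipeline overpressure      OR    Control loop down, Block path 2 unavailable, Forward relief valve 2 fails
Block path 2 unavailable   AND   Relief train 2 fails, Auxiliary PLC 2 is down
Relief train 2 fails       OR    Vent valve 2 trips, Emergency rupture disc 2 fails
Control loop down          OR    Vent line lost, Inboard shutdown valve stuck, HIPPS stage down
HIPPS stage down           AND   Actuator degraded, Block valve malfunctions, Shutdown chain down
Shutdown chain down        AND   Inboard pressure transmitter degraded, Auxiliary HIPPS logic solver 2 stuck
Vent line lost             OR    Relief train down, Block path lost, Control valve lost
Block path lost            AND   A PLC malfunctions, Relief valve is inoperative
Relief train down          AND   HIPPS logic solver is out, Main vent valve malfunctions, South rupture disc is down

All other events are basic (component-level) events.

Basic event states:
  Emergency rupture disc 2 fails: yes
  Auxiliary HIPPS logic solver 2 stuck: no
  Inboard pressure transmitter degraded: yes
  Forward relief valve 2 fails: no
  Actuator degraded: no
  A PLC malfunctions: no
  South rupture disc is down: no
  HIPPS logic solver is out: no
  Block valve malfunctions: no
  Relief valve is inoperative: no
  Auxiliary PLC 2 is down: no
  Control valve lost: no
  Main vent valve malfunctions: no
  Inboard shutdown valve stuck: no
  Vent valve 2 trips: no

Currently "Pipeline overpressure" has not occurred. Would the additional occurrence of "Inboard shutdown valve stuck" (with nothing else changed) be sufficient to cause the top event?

Counterfactual: set "Inboard shutdown valve stuck" to occurred.
Relief train down [AND]: HIPPS logic solver is out=not, Main vent valve malfunctions=not, South rupture disc is down=not → not all inputs occur → does not occur.
Block path lost [AND]: A PLC malfunctions=not, Relief valve is inoperative=not → not all inputs occur → does not occur.
Vent line lost [OR]: Relief train down=not, Block path lost=not, Control valve lost=not → no input occurs → does not occur.
Shutdown chain down [AND]: Inboard pressure transmitter degraded=occurs, Auxiliary HIPPS logic solver 2 stuck=not → not all inputs occur → does not occur.
HIPPS stage down [AND]: Actuator degraded=not, Block valve malfunctions=not, Shutdown chain down=not → not all inputs occur → does not occur.
Control loop down [OR]: Vent line lost=not, Inboard shutdown valve stuck=occurs, HIPPS stage down=not → at least one input occurs → occurs.
Relief train 2 fails [OR]: Vent valve 2 trips=not, Emergency rupture disc 2 fails=occurs → at least one input occurs → occurs.
Block path 2 unavailable [AND]: Relief train 2 fails=occurs, Auxiliary PLC 2 is down=not → not all inputs occur → does not occur.
Pipeline overpressure [OR]: Control loop down=occurs, Block path 2 unavailable=not, Forward relief valve 2 fails=not → at least one input occurs → occurs.

Yes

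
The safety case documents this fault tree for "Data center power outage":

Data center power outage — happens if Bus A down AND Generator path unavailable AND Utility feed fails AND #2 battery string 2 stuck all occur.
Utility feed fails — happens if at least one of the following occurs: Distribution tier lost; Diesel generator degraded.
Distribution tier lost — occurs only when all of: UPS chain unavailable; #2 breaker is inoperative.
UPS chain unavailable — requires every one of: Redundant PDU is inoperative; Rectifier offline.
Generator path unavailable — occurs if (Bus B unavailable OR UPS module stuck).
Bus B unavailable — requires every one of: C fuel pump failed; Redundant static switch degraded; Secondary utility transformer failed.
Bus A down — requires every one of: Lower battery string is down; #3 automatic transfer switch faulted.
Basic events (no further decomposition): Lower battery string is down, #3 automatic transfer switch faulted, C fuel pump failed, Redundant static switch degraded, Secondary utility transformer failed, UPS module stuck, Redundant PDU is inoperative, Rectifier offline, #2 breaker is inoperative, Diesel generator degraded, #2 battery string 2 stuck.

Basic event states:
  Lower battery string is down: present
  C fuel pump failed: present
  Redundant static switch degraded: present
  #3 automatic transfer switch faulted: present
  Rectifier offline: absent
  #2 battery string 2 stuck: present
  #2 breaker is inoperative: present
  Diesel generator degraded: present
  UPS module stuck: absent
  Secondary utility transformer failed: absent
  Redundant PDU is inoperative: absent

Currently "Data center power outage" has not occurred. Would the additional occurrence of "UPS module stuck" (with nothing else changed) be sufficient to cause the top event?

Counterfactual: set "UPS module stuck" to occurred.
Bus A down [AND]: Lower battery string is down=occurs, #3 automatic transfer switch faulted=occurs → all inputs occur → occurs.
Bus B unavailable [AND]: C fuel pump failed=occurs, Redundant static switch degraded=occurs, Secondary utility transformer failed=not → not all inputs occur → does not occur.
Generator path unavailable [OR]: Bus B unavailable=not, UPS module stuck=occurs → at least one input occurs → occurs.
UPS chain unavailable [AND]: Redundant PDU is inoperative=not, Rectifier offline=not → not all inputs occur → does not occur.
Distribution tier lost [AND]: UPS chain unavailable=not, #2 breaker is inoperative=occurs → not all inputs occur → does not occur.
Utility feed fails [OR]: Distribution tier lost=not, Diesel generator degraded=occurs → at least one input occurs → occurs.
Data center power outage [AND]: Bus A down=occurs, Generator path unavailable=occurs, Utility feed fails=occurs, #2 battery string 2 stuck=occurs → all inputs occur → occurs.

Yes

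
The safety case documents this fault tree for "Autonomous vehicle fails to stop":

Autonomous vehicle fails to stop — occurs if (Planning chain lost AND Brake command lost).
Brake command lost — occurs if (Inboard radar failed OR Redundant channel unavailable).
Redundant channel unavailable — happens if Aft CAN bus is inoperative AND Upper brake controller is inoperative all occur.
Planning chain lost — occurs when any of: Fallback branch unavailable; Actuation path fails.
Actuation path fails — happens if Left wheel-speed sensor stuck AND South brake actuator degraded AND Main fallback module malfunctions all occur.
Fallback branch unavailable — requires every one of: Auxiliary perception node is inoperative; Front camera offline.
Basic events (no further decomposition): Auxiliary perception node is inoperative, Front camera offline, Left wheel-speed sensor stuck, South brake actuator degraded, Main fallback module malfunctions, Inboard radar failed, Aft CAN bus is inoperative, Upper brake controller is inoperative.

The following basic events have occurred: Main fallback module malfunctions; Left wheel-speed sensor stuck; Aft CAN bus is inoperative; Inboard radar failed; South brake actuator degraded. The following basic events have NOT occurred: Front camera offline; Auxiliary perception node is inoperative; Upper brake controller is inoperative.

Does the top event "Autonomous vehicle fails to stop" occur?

Fallback branch unavailable [AND]: Auxiliary perception node is inoperative=not, Front camera offline=not → not all inputs occur → does not occur.
Actuation path fails [AND]: Left wheel-speed sensor stuck=occurs, South brake actuator degraded=occurs, Main fallback module malfunctions=occurs → all inputs occur → occurs.
Planning chain lost [OR]: Fallback branch unavailable=not, Actuation path fails=occurs → at least one input occurs → occurs.
Redundant channel unavailable [AND]: Aft CAN bus is inoperative=occurs, Upper brake controller is inoperative=not → not all inputs occur → does not occur.
Brake command lost [OR]: Inboard radar failed=occurs, Redundant channel unavailable=not → at least one input occurs → occurs.
Autonomous vehicle fails to stop [AND]: Planning chain lost=occurs, Brake command lost=occurs → all inputs occur → occurs.

Yes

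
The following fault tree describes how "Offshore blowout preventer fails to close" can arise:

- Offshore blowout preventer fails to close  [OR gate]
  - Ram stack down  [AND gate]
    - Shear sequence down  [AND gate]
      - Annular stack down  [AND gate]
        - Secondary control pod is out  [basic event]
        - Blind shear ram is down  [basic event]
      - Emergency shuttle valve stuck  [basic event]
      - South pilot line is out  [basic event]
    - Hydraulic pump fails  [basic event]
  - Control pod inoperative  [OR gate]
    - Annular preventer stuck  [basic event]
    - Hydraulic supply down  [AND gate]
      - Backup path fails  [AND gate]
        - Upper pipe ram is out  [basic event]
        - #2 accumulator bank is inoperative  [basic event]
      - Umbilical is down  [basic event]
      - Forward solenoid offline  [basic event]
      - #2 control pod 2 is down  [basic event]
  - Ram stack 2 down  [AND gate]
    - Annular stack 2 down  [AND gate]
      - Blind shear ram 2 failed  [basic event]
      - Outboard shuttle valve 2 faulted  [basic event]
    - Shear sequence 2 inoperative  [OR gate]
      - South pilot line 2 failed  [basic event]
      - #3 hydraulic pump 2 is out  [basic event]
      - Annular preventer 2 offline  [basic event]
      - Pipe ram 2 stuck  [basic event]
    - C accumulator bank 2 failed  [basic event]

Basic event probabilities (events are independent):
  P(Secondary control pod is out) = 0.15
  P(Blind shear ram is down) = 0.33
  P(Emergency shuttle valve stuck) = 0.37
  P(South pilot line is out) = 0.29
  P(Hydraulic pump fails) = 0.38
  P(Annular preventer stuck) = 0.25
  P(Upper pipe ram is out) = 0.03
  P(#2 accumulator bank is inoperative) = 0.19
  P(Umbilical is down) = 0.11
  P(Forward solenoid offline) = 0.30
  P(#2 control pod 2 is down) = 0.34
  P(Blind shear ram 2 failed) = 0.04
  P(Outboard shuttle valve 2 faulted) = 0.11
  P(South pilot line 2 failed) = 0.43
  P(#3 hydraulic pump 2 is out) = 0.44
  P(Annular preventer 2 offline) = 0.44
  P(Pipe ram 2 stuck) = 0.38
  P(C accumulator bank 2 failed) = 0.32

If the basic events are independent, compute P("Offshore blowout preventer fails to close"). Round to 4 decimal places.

0.2525

P(Annular stack down) [AND] = 0.15 × 0.33 = 0.049500
P(Shear sequence down) [AND] = 0.049500 × 0.37 × 0.29 = 0.005311
P(Ram stack down) [AND] = 0.005311 × 0.38 = 0.002018
P(Backup path fails) [AND] = 0.03 × 0.19 = 0.005700
P(Hydraulic supply down) [AND] = 0.005700 × 0.11 × 0.30 × 0.34 = 0.000064
P(Control pod inoperative) [OR] = 1 − (1−0.25) × (1−0.000064) = 0.250048
P(Annular stack 2 down) [AND] = 0.04 × 0.11 = 0.004400
P(Shear sequence 2 inoperative) [OR] = 1 − (1−0.43) × (1−0.44) × (1−0.44) × (1−0.38) = 0.889174
P(Ram stack 2 down) [AND] = 0.004400 × 0.889174 × 0.32 = 0.001252
P(Offshore blowout preventer fails to close) [OR] = 1 − (1−0.002018) × (1−0.250048) × (1−0.001252) = 0.252498
Rounded to 4 decimal places: P(Offshore blowout preventer fails to close) ≈ 0.2525.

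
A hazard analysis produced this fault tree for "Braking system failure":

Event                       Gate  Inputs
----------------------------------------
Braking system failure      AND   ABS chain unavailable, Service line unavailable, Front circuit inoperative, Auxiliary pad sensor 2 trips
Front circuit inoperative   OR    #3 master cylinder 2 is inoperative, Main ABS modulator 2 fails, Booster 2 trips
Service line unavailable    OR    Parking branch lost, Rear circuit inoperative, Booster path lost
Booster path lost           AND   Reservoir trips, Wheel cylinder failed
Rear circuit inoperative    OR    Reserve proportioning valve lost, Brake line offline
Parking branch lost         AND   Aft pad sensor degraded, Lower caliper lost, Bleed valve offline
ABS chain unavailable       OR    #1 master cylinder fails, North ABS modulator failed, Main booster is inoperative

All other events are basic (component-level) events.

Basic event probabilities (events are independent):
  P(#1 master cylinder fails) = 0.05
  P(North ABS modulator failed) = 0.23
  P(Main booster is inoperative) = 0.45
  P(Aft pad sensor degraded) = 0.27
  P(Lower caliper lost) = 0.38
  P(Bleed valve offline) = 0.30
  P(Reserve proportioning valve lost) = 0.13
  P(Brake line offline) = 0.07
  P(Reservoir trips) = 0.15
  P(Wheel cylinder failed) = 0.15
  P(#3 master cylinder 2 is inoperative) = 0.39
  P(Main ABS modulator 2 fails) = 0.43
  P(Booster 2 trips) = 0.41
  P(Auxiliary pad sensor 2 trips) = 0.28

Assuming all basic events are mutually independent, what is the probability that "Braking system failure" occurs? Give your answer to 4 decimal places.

P(ABS chain unavailable) [OR] = 1 − (1−0.05) × (1−0.23) × (1−0.45) = 0.597675
P(Parking branch lost) [AND] = 0.27 × 0.38 × 0.30 = 0.030780
P(Rear circuit inoperative) [OR] = 1 − (1−0.13) × (1−0.07) = 0.190900
P(Booster path lost) [AND] = 0.15 × 0.15 = 0.022500
P(Service line unavailable) [OR] = 1 − (1−0.030780) × (1−0.190900) × (1−0.022500) = 0.233449
P(Front circuit inoperative) [OR] = 1 − (1−0.39) × (1−0.43) × (1−0.41) = 0.794857
P(Braking system failure) [AND] = 0.597675 × 0.233449 × 0.794857 × 0.28 = 0.031053
Rounded to 4 decimal places: P(Braking system failure) ≈ 0.0311.

0.0311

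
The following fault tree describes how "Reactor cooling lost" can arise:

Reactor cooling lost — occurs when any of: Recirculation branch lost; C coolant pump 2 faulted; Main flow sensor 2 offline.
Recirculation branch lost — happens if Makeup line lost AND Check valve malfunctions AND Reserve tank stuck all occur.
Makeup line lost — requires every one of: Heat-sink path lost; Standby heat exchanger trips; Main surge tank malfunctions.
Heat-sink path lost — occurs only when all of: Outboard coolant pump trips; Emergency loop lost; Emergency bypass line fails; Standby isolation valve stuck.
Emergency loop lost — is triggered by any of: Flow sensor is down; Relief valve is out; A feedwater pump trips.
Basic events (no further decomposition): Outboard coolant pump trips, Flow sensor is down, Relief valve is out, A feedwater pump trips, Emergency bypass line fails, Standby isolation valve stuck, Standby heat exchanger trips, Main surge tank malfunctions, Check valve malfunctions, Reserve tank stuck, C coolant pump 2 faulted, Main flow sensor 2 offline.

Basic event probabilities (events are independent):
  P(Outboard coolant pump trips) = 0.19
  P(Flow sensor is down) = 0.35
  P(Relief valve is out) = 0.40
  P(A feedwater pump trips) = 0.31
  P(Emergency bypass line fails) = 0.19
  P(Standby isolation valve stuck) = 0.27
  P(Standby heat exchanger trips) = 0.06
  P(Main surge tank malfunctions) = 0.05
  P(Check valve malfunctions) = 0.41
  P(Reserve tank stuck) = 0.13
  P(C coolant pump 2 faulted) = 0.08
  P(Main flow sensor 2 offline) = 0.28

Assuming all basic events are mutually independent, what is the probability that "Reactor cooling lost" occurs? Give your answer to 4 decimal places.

0.3376

P(Emergency loop lost) [OR] = 1 − (1−0.35) × (1−0.40) × (1−0.31) = 0.730900
P(Heat-sink path lost) [AND] = 0.19 × 0.730900 × 0.19 × 0.27 = 0.007124
P(Makeup line lost) [AND] = 0.007124 × 0.06 × 0.05 = 0.000021
P(Recirculation branch lost) [AND] = 0.000021 × 0.41 × 0.13 = 0.000001
P(Reactor cooling lost) [OR] = 1 − (1−0.000001) × (1−0.08) × (1−0.28) = 0.337601
Rounded to 4 decimal places: P(Reactor cooling lost) ≈ 0.3376.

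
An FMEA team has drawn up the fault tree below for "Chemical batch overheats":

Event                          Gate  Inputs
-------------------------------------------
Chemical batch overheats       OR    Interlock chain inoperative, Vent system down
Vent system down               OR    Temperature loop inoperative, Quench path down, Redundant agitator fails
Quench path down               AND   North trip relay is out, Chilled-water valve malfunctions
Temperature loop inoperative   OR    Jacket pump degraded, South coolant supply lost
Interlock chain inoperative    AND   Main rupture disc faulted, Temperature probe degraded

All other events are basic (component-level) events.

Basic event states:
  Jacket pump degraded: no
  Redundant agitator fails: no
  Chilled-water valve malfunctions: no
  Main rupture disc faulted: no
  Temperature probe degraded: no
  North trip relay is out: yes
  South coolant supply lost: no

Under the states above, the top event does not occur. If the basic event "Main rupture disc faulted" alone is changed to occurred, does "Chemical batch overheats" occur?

No

Counterfactual: set "Main rupture disc faulted" to occurred.
Interlock chain inoperative [AND]: Main rupture disc faulted=occurs, Temperature probe degraded=not → not all inputs occur → does not occur.
Temperature loop inoperative [OR]: Jacket pump degraded=not, South coolant supply lost=not → no input occurs → does not occur.
Quench path down [AND]: North trip relay is out=occurs, Chilled-water valve malfunctions=not → not all inputs occur → does not occur.
Vent system down [OR]: Temperature loop inoperative=not, Quench path down=not, Redundant agitator fails=not → no input occurs → does not occur.
Chemical batch overheats [OR]: Interlock chain inoperative=not, Vent system down=not → no input occurs → does not occur.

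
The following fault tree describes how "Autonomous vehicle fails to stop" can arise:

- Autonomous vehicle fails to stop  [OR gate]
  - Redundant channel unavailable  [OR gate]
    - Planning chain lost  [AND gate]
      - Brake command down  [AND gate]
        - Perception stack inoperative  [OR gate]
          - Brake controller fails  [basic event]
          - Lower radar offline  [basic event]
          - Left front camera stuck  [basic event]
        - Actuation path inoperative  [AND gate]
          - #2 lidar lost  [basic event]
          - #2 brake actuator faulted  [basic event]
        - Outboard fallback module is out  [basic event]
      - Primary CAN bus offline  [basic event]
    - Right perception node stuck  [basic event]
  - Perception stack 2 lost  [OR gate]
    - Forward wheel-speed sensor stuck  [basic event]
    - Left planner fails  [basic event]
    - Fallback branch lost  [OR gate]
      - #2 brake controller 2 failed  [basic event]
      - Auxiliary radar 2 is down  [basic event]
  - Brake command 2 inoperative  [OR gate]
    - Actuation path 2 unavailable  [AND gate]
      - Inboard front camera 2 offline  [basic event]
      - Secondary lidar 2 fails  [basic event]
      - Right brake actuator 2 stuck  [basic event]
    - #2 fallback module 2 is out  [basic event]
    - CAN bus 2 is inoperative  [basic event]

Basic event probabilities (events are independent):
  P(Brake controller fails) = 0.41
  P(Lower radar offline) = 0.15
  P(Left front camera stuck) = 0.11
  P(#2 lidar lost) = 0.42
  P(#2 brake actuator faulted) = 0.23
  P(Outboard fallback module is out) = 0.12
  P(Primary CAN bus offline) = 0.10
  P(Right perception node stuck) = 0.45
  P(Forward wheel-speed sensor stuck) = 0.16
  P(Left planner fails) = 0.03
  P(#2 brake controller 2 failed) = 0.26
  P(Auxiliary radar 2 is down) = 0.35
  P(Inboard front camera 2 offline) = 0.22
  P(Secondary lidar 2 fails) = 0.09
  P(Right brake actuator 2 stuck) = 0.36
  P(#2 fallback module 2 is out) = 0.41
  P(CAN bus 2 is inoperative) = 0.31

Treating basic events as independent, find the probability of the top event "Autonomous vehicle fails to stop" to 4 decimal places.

0.9129

P(Perception stack inoperative) [OR] = 1 − (1−0.41) × (1−0.15) × (1−0.11) = 0.553665
P(Actuation path inoperative) [AND] = 0.42 × 0.23 = 0.096600
P(Brake command down) [AND] = 0.553665 × 0.096600 × 0.12 = 0.006418
P(Planning chain lost) [AND] = 0.006418 × 0.10 = 0.000642
P(Redundant channel unavailable) [OR] = 1 − (1−0.000642) × (1−0.45) = 0.450353
P(Fallback branch lost) [OR] = 1 − (1−0.26) × (1−0.35) = 0.519000
P(Perception stack 2 lost) [OR] = 1 − (1−0.16) × (1−0.03) × (1−0.519000) = 0.608081
P(Actuation path 2 unavailable) [AND] = 0.22 × 0.09 × 0.36 = 0.007128
P(Brake command 2 inoperative) [OR] = 1 − (1−0.007128) × (1−0.41) × (1−0.31) = 0.595802
P(Autonomous vehicle fails to stop) [OR] = 1 − (1−0.450353) × (1−0.608081) × (1−0.595802) = 0.912929
Rounded to 4 decimal places: P(Autonomous vehicle fails to stop) ≈ 0.9129.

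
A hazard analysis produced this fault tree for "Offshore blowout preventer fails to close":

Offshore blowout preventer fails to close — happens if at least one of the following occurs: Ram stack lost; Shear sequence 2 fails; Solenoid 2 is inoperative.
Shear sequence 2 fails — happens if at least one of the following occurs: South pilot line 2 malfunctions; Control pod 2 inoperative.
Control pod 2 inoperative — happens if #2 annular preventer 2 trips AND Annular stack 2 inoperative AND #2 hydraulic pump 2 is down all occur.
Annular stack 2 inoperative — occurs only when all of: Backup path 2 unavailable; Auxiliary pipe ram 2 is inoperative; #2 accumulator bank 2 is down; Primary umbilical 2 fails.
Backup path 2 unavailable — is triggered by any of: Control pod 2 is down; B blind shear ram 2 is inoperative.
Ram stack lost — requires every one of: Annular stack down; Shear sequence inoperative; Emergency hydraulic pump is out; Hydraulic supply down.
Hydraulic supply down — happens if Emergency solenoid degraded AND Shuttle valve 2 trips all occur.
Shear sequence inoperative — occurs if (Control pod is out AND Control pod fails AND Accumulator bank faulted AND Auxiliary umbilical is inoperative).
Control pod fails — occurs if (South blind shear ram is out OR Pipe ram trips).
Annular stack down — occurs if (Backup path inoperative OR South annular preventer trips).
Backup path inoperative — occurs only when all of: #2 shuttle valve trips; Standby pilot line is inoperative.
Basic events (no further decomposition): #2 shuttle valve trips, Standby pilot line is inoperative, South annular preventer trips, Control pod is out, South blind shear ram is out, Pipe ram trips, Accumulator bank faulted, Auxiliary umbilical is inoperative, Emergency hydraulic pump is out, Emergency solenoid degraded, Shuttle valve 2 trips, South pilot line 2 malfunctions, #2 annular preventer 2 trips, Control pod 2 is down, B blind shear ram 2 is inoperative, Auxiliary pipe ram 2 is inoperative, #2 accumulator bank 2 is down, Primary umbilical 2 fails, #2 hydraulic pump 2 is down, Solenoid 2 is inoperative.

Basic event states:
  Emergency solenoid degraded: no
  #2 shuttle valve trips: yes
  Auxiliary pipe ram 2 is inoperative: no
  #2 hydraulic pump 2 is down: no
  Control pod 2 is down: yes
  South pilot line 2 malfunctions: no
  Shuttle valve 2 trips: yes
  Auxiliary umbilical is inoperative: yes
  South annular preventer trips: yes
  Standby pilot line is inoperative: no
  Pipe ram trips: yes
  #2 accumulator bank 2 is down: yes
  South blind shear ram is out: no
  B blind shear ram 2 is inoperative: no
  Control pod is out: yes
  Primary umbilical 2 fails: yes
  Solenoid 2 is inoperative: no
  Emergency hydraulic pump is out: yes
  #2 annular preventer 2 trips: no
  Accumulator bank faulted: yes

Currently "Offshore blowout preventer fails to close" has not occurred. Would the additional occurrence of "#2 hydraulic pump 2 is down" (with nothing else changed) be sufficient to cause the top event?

Counterfactual: set "#2 hydraulic pump 2 is down" to occurred.
Backup path inoperative [AND]: #2 shuttle valve trips=occurs, Standby pilot line is inoperative=not → not all inputs occur → does not occur.
Annular stack down [OR]: Backup path inoperative=not, South annular preventer trips=occurs → at least one input occurs → occurs.
Control pod fails [OR]: South blind shear ram is out=not, Pipe ram trips=occurs → at least one input occurs → occurs.
Shear sequence inoperative [AND]: Control pod is out=occurs, Control pod fails=occurs, Accumulator bank faulted=occurs, Auxiliary umbilical is inoperative=occurs → all inputs occur → occurs.
Hydraulic supply down [AND]: Emergency solenoid degraded=not, Shuttle valve 2 trips=occurs → not all inputs occur → does not occur.
Ram stack lost [AND]: Annular stack down=occurs, Shear sequence inoperative=occurs, Emergency hydraulic pump is out=occurs, Hydraulic supply down=not → not all inputs occur → does not occur.
Backup path 2 unavailable [OR]: Control pod 2 is down=occurs, B blind shear ram 2 is inoperative=not → at least one input occurs → occurs.
Annular stack 2 inoperative [AND]: Backup path 2 unavailable=occurs, Auxiliary pipe ram 2 is inoperative=not, #2 accumulator bank 2 is down=occurs, Primary umbilical 2 fails=occurs → not all inputs occur → does not occur.
Control pod 2 inoperative [AND]: #2 annular preventer 2 trips=not, Annular stack 2 inoperative=not, #2 hydraulic pump 2 is down=occurs → not all inputs occur → does not occur.
Shear sequence 2 fails [OR]: South pilot line 2 malfunctions=not, Control pod 2 inoperative=not → no input occurs → does not occur.
Offshore blowout preventer fails to close [OR]: Ram stack lost=not, Shear sequence 2 fails=not, Solenoid 2 is inoperative=not → no input occurs → does not occur.

No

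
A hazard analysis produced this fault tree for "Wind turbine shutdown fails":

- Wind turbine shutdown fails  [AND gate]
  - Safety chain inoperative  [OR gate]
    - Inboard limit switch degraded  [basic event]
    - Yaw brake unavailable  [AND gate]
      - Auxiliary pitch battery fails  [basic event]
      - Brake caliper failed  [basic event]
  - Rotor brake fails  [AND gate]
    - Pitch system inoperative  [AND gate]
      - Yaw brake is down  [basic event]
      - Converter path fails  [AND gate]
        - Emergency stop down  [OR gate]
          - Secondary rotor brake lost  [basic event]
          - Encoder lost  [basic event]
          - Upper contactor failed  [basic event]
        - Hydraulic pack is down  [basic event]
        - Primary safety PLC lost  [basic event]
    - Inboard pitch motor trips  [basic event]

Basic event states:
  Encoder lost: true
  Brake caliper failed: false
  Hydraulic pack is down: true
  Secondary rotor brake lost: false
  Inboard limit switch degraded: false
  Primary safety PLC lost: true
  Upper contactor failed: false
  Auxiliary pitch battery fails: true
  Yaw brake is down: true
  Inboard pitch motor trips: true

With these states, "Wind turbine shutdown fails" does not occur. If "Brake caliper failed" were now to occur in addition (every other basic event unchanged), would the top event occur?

Yes

Counterfactual: set "Brake caliper failed" to occurred.
Yaw brake unavailable [AND]: Auxiliary pitch battery fails=occurs, Brake caliper failed=occurs → all inputs occur → occurs.
Safety chain inoperative [OR]: Inboard limit switch degraded=not, Yaw brake unavailable=occurs → at least one input occurs → occurs.
Emergency stop down [OR]: Secondary rotor brake lost=not, Encoder lost=occurs, Upper contactor failed=not → at least one input occurs → occurs.
Converter path fails [AND]: Emergency stop down=occurs, Hydraulic pack is down=occurs, Primary safety PLC lost=occurs → all inputs occur → occurs.
Pitch system inoperative [AND]: Yaw brake is down=occurs, Converter path fails=occurs → all inputs occur → occurs.
Rotor brake fails [AND]: Pitch system inoperative=occurs, Inboard pitch motor trips=occurs → all inputs occur → occurs.
Wind turbine shutdown fails [AND]: Safety chain inoperative=occurs, Rotor brake fails=occurs → all inputs occur → occurs.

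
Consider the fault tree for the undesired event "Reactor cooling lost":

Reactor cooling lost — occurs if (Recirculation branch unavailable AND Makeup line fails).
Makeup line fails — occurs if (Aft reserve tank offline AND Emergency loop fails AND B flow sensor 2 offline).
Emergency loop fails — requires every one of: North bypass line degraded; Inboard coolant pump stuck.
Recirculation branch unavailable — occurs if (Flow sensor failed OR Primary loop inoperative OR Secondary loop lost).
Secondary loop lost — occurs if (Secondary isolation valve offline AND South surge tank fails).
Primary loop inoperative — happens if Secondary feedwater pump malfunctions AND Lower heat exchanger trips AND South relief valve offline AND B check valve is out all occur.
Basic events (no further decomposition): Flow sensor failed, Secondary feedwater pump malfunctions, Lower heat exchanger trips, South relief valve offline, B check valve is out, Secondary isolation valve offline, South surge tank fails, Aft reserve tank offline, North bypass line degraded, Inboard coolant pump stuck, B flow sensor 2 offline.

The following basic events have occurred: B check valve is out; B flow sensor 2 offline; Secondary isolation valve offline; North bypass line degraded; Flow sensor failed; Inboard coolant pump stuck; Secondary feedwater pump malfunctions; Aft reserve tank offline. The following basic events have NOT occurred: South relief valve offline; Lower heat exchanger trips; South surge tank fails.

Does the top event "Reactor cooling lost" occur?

Primary loop inoperative [AND]: Secondary feedwater pump malfunctions=occurs, Lower heat exchanger trips=not, South relief valve offline=not, B check valve is out=occurs → not all inputs occur → does not occur.
Secondary loop lost [AND]: Secondary isolation valve offline=occurs, South surge tank fails=not → not all inputs occur → does not occur.
Recirculation branch unavailable [OR]: Flow sensor failed=occurs, Primary loop inoperative=not, Secondary loop lost=not → at least one input occurs → occurs.
Emergency loop fails [AND]: North bypass line degraded=occurs, Inboard coolant pump stuck=occurs → all inputs occur → occurs.
Makeup line fails [AND]: Aft reserve tank offline=occurs, Emergency loop fails=occurs, B flow sensor 2 offline=occurs → all inputs occur → occurs.
Reactor cooling lost [AND]: Recirculation branch unavailable=occurs, Makeup line fails=occurs → all inputs occur → occurs.

Yes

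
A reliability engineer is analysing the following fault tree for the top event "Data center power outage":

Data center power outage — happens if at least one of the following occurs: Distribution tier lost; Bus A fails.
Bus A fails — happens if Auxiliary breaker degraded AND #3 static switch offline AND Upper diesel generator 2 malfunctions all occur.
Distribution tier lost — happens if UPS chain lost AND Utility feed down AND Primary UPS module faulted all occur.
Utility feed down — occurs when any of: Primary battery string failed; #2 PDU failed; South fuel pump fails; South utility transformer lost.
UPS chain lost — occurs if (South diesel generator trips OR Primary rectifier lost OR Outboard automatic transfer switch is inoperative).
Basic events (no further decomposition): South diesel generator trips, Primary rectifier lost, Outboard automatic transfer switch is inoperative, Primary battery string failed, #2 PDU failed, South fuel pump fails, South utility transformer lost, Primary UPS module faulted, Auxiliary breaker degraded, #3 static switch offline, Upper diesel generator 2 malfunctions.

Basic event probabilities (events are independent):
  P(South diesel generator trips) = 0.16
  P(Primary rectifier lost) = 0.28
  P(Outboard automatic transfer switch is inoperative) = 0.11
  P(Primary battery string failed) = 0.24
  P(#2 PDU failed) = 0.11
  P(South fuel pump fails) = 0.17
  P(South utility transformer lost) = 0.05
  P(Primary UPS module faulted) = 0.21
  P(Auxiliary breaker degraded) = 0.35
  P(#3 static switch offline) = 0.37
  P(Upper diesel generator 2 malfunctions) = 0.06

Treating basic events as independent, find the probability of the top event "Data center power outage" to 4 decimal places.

P(UPS chain lost) [OR] = 1 − (1−0.16) × (1−0.28) × (1−0.11) = 0.461728
P(Utility feed down) [OR] = 1 − (1−0.24) × (1−0.11) × (1−0.17) × (1−0.05) = 0.466659
P(Distribution tier lost) [AND] = 0.461728 × 0.466659 × 0.21 = 0.045249
P(Bus A fails) [AND] = 0.35 × 0.37 × 0.06 = 0.007770
P(Data center power outage) [OR] = 1 − (1−0.045249) × (1−0.007770) = 0.052667
Rounded to 4 decimal places: P(Data center power outage) ≈ 0.0527.

0.0527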